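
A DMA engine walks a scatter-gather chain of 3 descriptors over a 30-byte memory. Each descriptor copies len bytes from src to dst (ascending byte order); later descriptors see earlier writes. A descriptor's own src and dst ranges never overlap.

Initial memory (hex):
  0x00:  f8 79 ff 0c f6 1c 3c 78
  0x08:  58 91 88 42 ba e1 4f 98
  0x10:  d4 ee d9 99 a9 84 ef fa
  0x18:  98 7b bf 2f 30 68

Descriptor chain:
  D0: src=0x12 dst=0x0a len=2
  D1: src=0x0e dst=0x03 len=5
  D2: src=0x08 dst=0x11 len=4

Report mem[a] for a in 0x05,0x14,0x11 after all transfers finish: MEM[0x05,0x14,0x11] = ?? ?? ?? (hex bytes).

[0] 0x12->0x0a len=2 : d9 99
[1] 0x0e->0x03 len=5 : 4f 98 d4 ee d9
[2] 0x08->0x11 len=4 : 58 91 d9 99
query mem[0x05]=0xd4, mem[0x14]=0x99, mem[0x11]=0x58

MEM[0x05,0x14,0x11] = d4 99 58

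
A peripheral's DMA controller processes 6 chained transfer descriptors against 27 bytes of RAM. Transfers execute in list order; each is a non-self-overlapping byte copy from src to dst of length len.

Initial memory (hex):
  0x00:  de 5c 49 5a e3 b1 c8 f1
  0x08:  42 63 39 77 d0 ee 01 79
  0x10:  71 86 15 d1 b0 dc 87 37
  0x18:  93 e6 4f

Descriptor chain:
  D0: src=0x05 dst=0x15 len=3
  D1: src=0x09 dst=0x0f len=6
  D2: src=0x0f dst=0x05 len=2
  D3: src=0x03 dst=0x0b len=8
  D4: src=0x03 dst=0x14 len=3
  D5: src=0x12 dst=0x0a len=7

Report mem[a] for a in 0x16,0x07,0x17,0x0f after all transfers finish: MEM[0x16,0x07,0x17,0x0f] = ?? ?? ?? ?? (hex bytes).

D0: mem[0x15..0x17] <- [b1 c8 f1]
D1: mem[0x0f..0x14] <- [63 39 77 d0 ee 01]
D2: mem[0x05..0x06] <- [63 39]
D3: mem[0x0b..0x12] <- [5a e3 63 39 f1 42 63 39]
D4: mem[0x14..0x16] <- [5a e3 63]
D5: mem[0x0a..0x10] <- [39 ee 5a e3 63 f1 93]
query mem[0x16]=0x63, mem[0x07]=0xf1, mem[0x17]=0xf1, mem[0x0f]=0xf1

MEM[0x16,0x07,0x17,0x0f] = 63 f1 f1 f1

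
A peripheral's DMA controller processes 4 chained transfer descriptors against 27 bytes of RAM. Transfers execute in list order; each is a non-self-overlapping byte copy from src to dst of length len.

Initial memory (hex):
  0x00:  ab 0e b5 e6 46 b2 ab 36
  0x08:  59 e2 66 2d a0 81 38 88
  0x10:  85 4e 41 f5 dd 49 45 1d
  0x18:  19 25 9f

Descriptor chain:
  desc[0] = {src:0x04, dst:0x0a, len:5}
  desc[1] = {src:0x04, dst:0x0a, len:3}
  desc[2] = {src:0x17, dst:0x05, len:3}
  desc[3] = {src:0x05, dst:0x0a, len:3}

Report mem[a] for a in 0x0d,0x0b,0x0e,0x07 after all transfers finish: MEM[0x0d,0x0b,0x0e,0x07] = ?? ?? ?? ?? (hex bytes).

MEM[0x0d,0x0b,0x0e,0x07] = 36 19 59 25

  after D0: wrote 5B at 0x0a = 46b2ab3659
  after D1: wrote 3B at 0x0a = 46b2ab
  after D2: wrote 3B at 0x05 = 1d1925
  after D3: wrote 3B at 0x0a = 1d1925
query mem[0x0d]=0x36, mem[0x0b]=0x19, mem[0x0e]=0x59, mem[0x07]=0x25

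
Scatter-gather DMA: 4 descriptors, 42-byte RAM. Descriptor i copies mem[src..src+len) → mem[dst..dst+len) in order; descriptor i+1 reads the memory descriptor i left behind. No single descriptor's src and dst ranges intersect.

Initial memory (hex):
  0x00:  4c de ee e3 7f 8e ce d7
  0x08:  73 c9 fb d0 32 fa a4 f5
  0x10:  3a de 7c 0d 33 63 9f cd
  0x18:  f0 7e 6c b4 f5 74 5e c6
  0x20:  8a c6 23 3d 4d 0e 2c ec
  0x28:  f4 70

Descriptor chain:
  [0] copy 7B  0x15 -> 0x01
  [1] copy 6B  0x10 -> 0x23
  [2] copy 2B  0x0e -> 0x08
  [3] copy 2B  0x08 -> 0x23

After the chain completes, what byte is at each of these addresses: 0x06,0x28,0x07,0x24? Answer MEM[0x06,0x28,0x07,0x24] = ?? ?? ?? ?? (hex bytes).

MEM[0x06,0x28,0x07,0x24] = 6c 63 b4 f5

[0] 0x15->0x01 len=7 : 63 9f cd f0 7e 6c b4
[1] 0x10->0x23 len=6 : 3a de 7c 0d 33 63
[2] 0x0e->0x08 len=2 : a4 f5
[3] 0x08->0x23 len=2 : a4 f5
query mem[0x06]=0x6c, mem[0x28]=0x63, mem[0x07]=0xb4, mem[0x24]=0xf5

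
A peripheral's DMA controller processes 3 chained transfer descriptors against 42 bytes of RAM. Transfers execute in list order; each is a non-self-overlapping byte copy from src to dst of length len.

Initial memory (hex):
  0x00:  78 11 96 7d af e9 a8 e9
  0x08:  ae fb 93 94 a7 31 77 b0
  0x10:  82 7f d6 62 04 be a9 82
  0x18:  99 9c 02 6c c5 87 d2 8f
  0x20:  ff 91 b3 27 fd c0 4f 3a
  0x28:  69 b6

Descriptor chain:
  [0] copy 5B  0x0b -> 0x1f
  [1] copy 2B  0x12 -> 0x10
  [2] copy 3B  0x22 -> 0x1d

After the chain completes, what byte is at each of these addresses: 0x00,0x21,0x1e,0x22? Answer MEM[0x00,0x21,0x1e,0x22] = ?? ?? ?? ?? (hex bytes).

MEM[0x00,0x21,0x1e,0x22] = 78 31 b0 77

[0] 0x0b->0x1f len=5 : 94 a7 31 77 b0
[1] 0x12->0x10 len=2 : d6 62
[2] 0x22->0x1d len=3 : 77 b0 fd
query mem[0x00]=0x78, mem[0x21]=0x31, mem[0x1e]=0xb0, mem[0x22]=0x77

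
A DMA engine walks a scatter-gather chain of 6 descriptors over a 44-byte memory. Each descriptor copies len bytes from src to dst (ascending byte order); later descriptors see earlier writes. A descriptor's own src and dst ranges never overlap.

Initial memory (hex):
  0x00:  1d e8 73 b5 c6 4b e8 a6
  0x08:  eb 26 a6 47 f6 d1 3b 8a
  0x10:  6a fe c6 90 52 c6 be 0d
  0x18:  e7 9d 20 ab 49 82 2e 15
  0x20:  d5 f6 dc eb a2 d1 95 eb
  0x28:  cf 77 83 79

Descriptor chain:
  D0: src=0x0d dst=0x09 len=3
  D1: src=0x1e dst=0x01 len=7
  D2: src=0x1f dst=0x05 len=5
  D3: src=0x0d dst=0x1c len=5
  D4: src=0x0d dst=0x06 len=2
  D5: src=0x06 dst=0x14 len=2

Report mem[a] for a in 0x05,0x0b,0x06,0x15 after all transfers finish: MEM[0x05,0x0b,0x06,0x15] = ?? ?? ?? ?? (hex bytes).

MEM[0x05,0x0b,0x06,0x15] = 15 8a d1 3b

  after D0: wrote 3B at 0x09 = d13b8a
  after D1: wrote 7B at 0x01 = 2e15d5f6dceba2
  after D2: wrote 5B at 0x05 = 15d5f6dceb
  after D3: wrote 5B at 0x1c = d13b8a6afe
  after D4: wrote 2B at 0x06 = d13b
  after D5: wrote 2B at 0x14 = d13b
query mem[0x05]=0x15, mem[0x0b]=0x8a, mem[0x06]=0xd1, mem[0x15]=0x3b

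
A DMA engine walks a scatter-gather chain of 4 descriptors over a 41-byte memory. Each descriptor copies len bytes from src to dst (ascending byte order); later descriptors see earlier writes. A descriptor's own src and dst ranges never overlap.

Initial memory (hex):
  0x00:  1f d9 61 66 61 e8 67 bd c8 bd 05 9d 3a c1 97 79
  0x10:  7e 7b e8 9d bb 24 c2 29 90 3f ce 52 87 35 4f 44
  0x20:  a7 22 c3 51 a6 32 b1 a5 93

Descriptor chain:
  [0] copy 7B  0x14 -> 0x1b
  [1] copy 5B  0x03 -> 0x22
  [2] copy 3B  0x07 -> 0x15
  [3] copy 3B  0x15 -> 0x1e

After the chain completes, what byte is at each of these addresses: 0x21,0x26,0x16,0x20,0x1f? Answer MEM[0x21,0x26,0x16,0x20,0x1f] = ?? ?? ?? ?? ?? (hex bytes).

[0] 0x14->0x1b len=7 : bb 24 c2 29 90 3f ce
[1] 0x03->0x22 len=5 : 66 61 e8 67 bd
[2] 0x07->0x15 len=3 : bd c8 bd
[3] 0x15->0x1e len=3 : bd c8 bd
query mem[0x21]=0xce, mem[0x26]=0xbd, mem[0x16]=0xc8, mem[0x20]=0xbd, mem[0x1f]=0xc8

MEM[0x21,0x26,0x16,0x20,0x1f] = ce bd c8 bd c8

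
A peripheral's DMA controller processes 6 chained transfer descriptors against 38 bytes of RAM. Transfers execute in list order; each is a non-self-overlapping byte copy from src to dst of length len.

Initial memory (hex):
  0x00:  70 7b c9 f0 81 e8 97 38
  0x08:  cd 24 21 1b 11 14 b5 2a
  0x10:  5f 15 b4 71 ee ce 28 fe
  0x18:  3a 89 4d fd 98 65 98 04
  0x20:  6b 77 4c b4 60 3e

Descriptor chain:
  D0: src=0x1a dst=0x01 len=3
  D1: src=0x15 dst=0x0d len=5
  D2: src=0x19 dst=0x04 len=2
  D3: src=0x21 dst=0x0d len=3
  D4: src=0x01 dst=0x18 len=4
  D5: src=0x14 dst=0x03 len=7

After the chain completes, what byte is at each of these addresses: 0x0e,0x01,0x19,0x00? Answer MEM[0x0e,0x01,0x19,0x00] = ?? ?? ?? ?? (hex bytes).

MEM[0x0e,0x01,0x19,0x00] = 4c 4d fd 70

[0] 0x1a->0x01 len=3 : 4d fd 98
[1] 0x15->0x0d len=5 : ce 28 fe 3a 89
[2] 0x19->0x04 len=2 : 89 4d
[3] 0x21->0x0d len=3 : 77 4c b4
[4] 0x01->0x18 len=4 : 4d fd 98 89
[5] 0x14->0x03 len=7 : ee ce 28 fe 4d fd 98
query mem[0x0e]=0x4c, mem[0x01]=0x4d, mem[0x19]=0xfd, mem[0x00]=0x70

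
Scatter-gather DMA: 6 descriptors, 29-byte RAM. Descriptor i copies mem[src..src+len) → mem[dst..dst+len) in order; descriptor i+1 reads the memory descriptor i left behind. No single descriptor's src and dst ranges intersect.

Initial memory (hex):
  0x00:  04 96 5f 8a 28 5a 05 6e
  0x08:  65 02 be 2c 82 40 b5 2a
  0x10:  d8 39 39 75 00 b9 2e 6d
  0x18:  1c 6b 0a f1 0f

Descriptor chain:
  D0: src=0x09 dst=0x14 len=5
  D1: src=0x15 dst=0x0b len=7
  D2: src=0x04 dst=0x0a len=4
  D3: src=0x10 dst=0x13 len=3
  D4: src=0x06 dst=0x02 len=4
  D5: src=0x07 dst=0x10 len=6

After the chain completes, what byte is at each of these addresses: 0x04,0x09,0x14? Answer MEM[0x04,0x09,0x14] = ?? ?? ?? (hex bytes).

  after D0: wrote 5B at 0x14 = 02be2c8240
  after D1: wrote 7B at 0x0b = be2c82406b0af1
  after D2: wrote 4B at 0x0a = 285a056e
  after D3: wrote 3B at 0x13 = 0af139
  after D4: wrote 4B at 0x02 = 056e6502
  after D5: wrote 6B at 0x10 = 6e6502285a05
query mem[0x04]=0x65, mem[0x09]=0x02, mem[0x14]=0x5a

MEM[0x04,0x09,0x14] = 65 02 5a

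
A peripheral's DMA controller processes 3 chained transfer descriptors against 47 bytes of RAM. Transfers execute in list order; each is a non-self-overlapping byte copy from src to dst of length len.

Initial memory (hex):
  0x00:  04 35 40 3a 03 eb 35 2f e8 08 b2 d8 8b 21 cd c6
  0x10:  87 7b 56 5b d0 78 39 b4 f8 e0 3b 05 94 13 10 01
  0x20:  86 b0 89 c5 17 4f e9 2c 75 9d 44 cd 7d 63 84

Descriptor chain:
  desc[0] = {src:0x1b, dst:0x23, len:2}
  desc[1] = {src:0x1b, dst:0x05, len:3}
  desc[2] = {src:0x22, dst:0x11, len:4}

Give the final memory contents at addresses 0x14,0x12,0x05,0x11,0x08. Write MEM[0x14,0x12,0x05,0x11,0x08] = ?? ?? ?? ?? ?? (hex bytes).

D0: mem[0x23..0x24] <- [05 94]
D1: mem[0x05..0x07] <- [05 94 13]
D2: mem[0x11..0x14] <- [89 05 94 4f]
query mem[0x14]=0x4f, mem[0x12]=0x05, mem[0x05]=0x05, mem[0x11]=0x89, mem[0x08]=0xe8

MEM[0x14,0x12,0x05,0x11,0x08] = 4f 05 05 89 e8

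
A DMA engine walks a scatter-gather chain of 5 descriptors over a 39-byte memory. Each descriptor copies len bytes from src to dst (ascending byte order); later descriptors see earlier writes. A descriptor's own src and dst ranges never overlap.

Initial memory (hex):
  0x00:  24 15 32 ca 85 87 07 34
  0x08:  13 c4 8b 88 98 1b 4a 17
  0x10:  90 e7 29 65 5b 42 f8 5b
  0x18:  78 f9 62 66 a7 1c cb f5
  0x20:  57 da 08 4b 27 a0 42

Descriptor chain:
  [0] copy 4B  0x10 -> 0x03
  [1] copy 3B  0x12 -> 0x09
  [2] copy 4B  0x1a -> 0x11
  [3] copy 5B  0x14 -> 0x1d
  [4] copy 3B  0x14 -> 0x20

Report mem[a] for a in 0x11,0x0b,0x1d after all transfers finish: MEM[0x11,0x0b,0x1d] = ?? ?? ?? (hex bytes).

MEM[0x11,0x0b,0x1d] = 62 5b 1c

[0] 0x10->0x03 len=4 : 90 e7 29 65
[1] 0x12->0x09 len=3 : 29 65 5b
[2] 0x1a->0x11 len=4 : 62 66 a7 1c
[3] 0x14->0x1d len=5 : 1c 42 f8 5b 78
[4] 0x14->0x20 len=3 : 1c 42 f8
query mem[0x11]=0x62, mem[0x0b]=0x5b, mem[0x1d]=0x1c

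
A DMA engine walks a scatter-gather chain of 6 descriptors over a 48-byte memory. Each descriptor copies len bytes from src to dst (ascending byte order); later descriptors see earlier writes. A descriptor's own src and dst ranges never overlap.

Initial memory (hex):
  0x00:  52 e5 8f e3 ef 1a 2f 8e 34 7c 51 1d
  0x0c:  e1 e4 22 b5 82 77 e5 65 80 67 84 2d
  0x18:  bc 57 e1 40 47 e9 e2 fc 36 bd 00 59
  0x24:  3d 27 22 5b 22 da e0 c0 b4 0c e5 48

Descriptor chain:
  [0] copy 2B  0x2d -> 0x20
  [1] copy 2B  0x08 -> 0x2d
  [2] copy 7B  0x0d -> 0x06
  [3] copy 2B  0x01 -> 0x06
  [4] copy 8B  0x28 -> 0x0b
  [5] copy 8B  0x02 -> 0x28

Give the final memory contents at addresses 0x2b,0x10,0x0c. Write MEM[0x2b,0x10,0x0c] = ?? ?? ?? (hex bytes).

MEM[0x2b,0x10,0x0c] = 1a 34 da

[0] 0x2d->0x20 len=2 : 0c e5
[1] 0x08->0x2d len=2 : 34 7c
[2] 0x0d->0x06 len=7 : e4 22 b5 82 77 e5 65
[3] 0x01->0x06 len=2 : e5 8f
[4] 0x28->0x0b len=8 : 22 da e0 c0 b4 34 7c 48
[5] 0x02->0x28 len=8 : 8f e3 ef 1a e5 8f b5 82
query mem[0x2b]=0x1a, mem[0x10]=0x34, mem[0x0c]=0xda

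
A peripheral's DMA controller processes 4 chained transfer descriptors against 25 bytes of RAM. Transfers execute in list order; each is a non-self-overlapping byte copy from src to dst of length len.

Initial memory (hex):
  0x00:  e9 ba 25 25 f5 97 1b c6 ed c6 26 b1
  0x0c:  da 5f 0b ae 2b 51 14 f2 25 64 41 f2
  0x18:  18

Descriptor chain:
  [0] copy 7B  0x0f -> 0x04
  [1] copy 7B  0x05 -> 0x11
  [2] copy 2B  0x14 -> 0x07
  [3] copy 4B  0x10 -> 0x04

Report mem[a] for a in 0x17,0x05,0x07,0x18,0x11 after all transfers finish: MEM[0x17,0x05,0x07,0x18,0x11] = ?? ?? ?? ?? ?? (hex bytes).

#0 dst[0x04+7] := {0xae,0x2b,0x51,0x14,0xf2,0x25,0x64}
#1 dst[0x11+7] := {0x2b,0x51,0x14,0xf2,0x25,0x64,0xb1}
#2 dst[0x07+2] := {0xf2,0x25}
#3 dst[0x04+4] := {0x2b,0x2b,0x51,0x14}
query mem[0x17]=0xb1, mem[0x05]=0x2b, mem[0x07]=0x14, mem[0x18]=0x18, mem[0x11]=0x2b

MEM[0x17,0x05,0x07,0x18,0x11] = b1 2b 14 18 2b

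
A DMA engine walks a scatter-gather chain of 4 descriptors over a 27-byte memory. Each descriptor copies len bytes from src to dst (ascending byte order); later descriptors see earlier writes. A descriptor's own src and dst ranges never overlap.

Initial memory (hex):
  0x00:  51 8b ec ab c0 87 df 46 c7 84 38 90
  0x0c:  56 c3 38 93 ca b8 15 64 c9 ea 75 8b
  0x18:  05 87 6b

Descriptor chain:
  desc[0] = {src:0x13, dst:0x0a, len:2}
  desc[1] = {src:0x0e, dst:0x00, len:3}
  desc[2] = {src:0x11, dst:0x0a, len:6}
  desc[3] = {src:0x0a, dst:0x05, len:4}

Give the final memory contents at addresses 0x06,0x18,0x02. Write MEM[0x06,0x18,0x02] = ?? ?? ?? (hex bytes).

D0: mem[0x0a..0x0b] <- [64 c9]
D1: mem[0x00..0x02] <- [38 93 ca]
D2: mem[0x0a..0x0f] <- [b8 15 64 c9 ea 75]
D3: mem[0x05..0x08] <- [b8 15 64 c9]
query mem[0x06]=0x15, mem[0x18]=0x05, mem[0x02]=0xca

MEM[0x06,0x18,0x02] = 15 05 ca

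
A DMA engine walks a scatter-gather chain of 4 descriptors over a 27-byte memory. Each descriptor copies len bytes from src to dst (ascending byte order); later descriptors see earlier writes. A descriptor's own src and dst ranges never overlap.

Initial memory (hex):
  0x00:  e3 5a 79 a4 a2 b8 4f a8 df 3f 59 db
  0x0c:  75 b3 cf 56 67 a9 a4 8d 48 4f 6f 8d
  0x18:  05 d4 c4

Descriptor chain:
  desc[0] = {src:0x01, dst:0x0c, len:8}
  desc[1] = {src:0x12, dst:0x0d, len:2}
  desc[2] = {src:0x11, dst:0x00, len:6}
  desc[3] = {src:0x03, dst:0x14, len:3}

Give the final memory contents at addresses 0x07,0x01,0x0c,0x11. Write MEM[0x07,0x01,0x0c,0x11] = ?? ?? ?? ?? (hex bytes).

MEM[0x07,0x01,0x0c,0x11] = a8 a8 5a 4f

  after D0: wrote 8B at 0x0c = 5a79a4a2b84fa8df
  after D1: wrote 2B at 0x0d = a8df
  after D2: wrote 6B at 0x00 = 4fa8df484f6f
  after D3: wrote 3B at 0x14 = 484f6f
query mem[0x07]=0xa8, mem[0x01]=0xa8, mem[0x0c]=0x5a, mem[0x11]=0x4f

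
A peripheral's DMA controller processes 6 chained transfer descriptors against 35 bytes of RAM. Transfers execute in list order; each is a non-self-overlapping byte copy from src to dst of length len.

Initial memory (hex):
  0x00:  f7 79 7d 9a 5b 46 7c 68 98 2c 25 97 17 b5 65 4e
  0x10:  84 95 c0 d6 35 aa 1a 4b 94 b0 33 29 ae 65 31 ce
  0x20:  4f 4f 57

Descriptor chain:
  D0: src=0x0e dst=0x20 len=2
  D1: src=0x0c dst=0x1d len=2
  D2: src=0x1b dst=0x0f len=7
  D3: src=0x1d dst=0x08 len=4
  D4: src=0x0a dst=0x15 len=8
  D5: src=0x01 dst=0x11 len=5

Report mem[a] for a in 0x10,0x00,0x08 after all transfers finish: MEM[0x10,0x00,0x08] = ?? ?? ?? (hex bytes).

[0] 0x0e->0x20 len=2 : 65 4e
[1] 0x0c->0x1d len=2 : 17 b5
[2] 0x1b->0x0f len=7 : 29 ae 17 b5 ce 65 4e
[3] 0x1d->0x08 len=4 : 17 b5 ce 65
[4] 0x0a->0x15 len=8 : ce 65 17 b5 65 29 ae 17
[5] 0x01->0x11 len=5 : 79 7d 9a 5b 46
query mem[0x10]=0xae, mem[0x00]=0xf7, mem[0x08]=0x17

MEM[0x10,0x00,0x08] = ae f7 17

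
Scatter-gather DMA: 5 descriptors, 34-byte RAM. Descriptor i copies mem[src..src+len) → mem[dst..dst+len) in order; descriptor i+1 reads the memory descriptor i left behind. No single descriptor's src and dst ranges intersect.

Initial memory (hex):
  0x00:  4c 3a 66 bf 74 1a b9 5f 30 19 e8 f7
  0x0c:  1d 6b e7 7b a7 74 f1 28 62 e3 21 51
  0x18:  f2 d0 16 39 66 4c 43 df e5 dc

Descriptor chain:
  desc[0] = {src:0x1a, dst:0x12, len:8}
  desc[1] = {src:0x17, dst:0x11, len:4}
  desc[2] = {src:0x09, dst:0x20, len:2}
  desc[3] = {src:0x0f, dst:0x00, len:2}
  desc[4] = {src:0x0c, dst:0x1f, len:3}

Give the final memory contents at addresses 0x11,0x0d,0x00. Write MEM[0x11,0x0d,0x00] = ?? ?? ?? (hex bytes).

MEM[0x11,0x0d,0x00] = df 6b 7b

D0: mem[0x12..0x19] <- [16 39 66 4c 43 df e5 dc]
D1: mem[0x11..0x14] <- [df e5 dc 16]
D2: mem[0x20..0x21] <- [19 e8]
D3: mem[0x00..0x01] <- [7b a7]
D4: mem[0x1f..0x21] <- [1d 6b e7]
query mem[0x11]=0xdf, mem[0x0d]=0x6b, mem[0x00]=0x7b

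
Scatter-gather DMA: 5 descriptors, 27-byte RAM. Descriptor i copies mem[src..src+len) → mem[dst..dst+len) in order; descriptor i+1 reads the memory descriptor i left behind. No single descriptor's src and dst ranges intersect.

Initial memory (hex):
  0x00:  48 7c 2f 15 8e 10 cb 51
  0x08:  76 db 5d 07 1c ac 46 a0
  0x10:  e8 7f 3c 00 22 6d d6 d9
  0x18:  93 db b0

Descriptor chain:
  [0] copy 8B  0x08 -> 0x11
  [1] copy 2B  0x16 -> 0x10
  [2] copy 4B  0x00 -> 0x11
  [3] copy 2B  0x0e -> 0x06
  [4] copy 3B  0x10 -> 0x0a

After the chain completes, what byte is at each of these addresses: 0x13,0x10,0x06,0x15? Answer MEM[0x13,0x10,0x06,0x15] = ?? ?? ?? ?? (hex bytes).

  after D0: wrote 8B at 0x11 = 76db5d071cac46a0
  after D1: wrote 2B at 0x10 = ac46
  after D2: wrote 4B at 0x11 = 487c2f15
  after D3: wrote 2B at 0x06 = 46a0
  after D4: wrote 3B at 0x0a = ac487c
query mem[0x13]=0x2f, mem[0x10]=0xac, mem[0x06]=0x46, mem[0x15]=0x1c

MEM[0x13,0x10,0x06,0x15] = 2f ac 46 1c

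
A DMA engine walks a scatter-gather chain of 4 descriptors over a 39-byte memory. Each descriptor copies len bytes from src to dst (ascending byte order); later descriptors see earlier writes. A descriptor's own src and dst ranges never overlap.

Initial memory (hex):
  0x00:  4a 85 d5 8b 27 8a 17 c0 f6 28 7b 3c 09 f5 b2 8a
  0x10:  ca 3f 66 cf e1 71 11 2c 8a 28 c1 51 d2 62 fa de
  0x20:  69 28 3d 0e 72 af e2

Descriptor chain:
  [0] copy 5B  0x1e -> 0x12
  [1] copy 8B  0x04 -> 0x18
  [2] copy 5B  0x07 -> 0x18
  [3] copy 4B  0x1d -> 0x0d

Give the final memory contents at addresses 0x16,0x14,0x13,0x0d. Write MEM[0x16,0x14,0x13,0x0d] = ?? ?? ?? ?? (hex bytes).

D0: mem[0x12..0x16] <- [fa de 69 28 3d]
D1: mem[0x18..0x1f] <- [27 8a 17 c0 f6 28 7b 3c]
D2: mem[0x18..0x1c] <- [c0 f6 28 7b 3c]
D3: mem[0x0d..0x10] <- [28 7b 3c 69]
query mem[0x16]=0x3d, mem[0x14]=0x69, mem[0x13]=0xde, mem[0x0d]=0x28

MEM[0x16,0x14,0x13,0x0d] = 3d 69 de 28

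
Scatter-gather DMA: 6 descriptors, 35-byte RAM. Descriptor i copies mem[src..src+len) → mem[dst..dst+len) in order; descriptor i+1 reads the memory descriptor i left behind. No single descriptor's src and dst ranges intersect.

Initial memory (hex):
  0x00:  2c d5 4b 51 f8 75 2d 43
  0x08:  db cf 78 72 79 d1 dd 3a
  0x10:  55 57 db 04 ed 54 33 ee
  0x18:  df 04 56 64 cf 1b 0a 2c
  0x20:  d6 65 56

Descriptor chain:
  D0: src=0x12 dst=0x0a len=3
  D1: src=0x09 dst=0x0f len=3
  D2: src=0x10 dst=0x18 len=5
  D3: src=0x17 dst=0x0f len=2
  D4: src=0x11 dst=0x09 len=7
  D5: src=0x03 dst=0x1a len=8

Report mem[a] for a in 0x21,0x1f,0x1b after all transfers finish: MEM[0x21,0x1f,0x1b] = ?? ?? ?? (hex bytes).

[0] 0x12->0x0a len=3 : db 04 ed
[1] 0x09->0x0f len=3 : cf db 04
[2] 0x10->0x18 len=5 : db 04 db 04 ed
[3] 0x17->0x0f len=2 : ee db
[4] 0x11->0x09 len=7 : 04 db 04 ed 54 33 ee
[5] 0x03->0x1a len=8 : 51 f8 75 2d 43 db 04 db
query mem[0x21]=0xdb, mem[0x1f]=0xdb, mem[0x1b]=0xf8

MEM[0x21,0x1f,0x1b] = db db f8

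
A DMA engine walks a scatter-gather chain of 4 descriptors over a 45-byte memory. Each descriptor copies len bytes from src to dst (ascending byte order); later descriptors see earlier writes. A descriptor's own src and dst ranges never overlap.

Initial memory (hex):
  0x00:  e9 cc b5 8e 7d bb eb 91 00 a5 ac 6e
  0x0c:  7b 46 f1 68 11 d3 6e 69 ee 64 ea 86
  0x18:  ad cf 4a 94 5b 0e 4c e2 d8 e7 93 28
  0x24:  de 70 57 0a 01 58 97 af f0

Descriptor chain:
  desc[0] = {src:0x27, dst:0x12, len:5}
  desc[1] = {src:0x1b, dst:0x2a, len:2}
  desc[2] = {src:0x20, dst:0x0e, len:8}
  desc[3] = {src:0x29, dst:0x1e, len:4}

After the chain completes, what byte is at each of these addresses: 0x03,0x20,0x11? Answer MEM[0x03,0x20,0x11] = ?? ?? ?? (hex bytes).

MEM[0x03,0x20,0x11] = 8e 5b 28

  after D0: wrote 5B at 0x12 = 0a015897af
  after D1: wrote 2B at 0x2a = 945b
  after D2: wrote 8B at 0x0e = d8e79328de70570a
  after D3: wrote 4B at 0x1e = 58945bf0
query mem[0x03]=0x8e, mem[0x20]=0x5b, mem[0x11]=0x28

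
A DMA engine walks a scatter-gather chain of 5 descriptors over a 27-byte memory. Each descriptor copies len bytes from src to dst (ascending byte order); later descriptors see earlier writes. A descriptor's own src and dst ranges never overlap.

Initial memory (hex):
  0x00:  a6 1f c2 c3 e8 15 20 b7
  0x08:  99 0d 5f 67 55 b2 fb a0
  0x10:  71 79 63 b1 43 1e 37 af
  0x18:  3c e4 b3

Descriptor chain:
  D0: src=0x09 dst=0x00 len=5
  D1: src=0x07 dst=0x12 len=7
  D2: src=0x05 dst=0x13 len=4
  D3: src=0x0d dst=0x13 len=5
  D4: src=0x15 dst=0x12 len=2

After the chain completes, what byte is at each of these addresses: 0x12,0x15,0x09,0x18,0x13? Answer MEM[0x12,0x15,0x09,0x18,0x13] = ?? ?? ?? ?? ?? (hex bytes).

MEM[0x12,0x15,0x09,0x18,0x13] = a0 a0 0d b2 71

D0: mem[0x00..0x04] <- [0d 5f 67 55 b2]
D1: mem[0x12..0x18] <- [b7 99 0d 5f 67 55 b2]
D2: mem[0x13..0x16] <- [15 20 b7 99]
D3: mem[0x13..0x17] <- [b2 fb a0 71 79]
D4: mem[0x12..0x13] <- [a0 71]
query mem[0x12]=0xa0, mem[0x15]=0xa0, mem[0x09]=0x0d, mem[0x18]=0xb2, mem[0x13]=0x71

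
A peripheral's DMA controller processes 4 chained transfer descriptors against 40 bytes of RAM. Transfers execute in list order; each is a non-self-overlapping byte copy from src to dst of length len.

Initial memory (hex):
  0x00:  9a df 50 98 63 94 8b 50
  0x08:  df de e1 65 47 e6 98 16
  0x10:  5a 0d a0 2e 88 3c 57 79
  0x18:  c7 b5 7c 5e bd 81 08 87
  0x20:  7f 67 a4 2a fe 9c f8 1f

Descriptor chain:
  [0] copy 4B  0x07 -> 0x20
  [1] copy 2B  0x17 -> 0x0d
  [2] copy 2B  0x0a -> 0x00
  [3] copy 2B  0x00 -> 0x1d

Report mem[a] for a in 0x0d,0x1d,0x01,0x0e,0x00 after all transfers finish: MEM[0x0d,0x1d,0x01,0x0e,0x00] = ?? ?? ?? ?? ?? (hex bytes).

MEM[0x0d,0x1d,0x01,0x0e,0x00] = 79 e1 65 c7 e1

D0: mem[0x20..0x23] <- [50 df de e1]
D1: mem[0x0d..0x0e] <- [79 c7]
D2: mem[0x00..0x01] <- [e1 65]
D3: mem[0x1d..0x1e] <- [e1 65]
query mem[0x0d]=0x79, mem[0x1d]=0xe1, mem[0x01]=0x65, mem[0x0e]=0xc7, mem[0x00]=0xe1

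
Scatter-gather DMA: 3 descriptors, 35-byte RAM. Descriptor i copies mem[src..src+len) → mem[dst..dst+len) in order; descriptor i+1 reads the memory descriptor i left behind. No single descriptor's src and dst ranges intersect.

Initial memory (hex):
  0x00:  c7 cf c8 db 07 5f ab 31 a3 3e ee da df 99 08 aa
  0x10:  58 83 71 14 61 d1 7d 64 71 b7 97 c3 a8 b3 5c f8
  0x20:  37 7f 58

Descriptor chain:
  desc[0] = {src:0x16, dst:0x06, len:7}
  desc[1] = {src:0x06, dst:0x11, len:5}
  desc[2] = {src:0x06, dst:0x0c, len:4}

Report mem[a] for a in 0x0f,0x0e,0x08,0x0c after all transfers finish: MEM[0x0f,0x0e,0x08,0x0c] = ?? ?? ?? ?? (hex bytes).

[0] 0x16->0x06 len=7 : 7d 64 71 b7 97 c3 a8
[1] 0x06->0x11 len=5 : 7d 64 71 b7 97
[2] 0x06->0x0c len=4 : 7d 64 71 b7
query mem[0x0f]=0xb7, mem[0x0e]=0x71, mem[0x08]=0x71, mem[0x0c]=0x7d

MEM[0x0f,0x0e,0x08,0x0c] = b7 71 71 7d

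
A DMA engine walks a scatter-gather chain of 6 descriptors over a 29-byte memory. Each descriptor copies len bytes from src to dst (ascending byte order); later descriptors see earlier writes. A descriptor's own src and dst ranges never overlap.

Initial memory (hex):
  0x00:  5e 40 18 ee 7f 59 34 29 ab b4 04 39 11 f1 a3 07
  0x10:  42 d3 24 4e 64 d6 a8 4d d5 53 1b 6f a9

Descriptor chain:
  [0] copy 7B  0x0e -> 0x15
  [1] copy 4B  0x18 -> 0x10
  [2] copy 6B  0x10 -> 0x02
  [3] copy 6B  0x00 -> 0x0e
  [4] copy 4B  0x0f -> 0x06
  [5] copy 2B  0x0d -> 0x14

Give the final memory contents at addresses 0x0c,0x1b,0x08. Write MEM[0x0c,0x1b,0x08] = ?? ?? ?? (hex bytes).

  after D0: wrote 7B at 0x15 = a30742d3244e64
  after D1: wrote 4B at 0x10 = d3244e64
  after D2: wrote 6B at 0x02 = d3244e6464a3
  after D3: wrote 6B at 0x0e = 5e40d3244e64
  after D4: wrote 4B at 0x06 = 40d3244e
  after D5: wrote 2B at 0x14 = f15e
query mem[0x0c]=0x11, mem[0x1b]=0x64, mem[0x08]=0x24

MEM[0x0c,0x1b,0x08] = 11 64 24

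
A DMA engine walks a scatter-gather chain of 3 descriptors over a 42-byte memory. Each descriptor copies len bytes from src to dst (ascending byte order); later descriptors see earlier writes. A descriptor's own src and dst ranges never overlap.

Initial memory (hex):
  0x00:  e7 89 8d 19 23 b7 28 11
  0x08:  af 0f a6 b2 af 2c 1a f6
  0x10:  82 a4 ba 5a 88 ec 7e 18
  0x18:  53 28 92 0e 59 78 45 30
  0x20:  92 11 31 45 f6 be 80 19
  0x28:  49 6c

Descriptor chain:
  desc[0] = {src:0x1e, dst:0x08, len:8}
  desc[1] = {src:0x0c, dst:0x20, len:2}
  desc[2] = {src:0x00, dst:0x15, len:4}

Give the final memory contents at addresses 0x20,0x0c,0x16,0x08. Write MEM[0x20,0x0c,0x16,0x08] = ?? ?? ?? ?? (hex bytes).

MEM[0x20,0x0c,0x16,0x08] = 31 31 89 45

D0: mem[0x08..0x0f] <- [45 30 92 11 31 45 f6 be]
D1: mem[0x20..0x21] <- [31 45]
D2: mem[0x15..0x18] <- [e7 89 8d 19]
query mem[0x20]=0x31, mem[0x0c]=0x31, mem[0x16]=0x89, mem[0x08]=0x45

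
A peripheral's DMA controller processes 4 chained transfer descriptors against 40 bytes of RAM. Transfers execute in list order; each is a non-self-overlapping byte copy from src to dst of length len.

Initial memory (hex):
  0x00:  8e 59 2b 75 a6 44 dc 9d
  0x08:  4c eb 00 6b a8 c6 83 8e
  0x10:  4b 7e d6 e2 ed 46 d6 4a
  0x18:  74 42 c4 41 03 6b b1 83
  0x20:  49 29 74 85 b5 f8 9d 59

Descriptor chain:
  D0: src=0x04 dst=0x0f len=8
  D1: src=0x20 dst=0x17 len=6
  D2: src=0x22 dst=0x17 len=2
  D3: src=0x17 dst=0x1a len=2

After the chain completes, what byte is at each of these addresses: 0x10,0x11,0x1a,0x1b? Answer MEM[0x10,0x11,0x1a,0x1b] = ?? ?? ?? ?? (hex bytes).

MEM[0x10,0x11,0x1a,0x1b] = 44 dc 74 85

  after D0: wrote 8B at 0x0f = a644dc9d4ceb006b
  after D1: wrote 6B at 0x17 = 49297485b5f8
  after D2: wrote 2B at 0x17 = 7485
  after D3: wrote 2B at 0x1a = 7485
query mem[0x10]=0x44, mem[0x11]=0xdc, mem[0x1a]=0x74, mem[0x1b]=0x85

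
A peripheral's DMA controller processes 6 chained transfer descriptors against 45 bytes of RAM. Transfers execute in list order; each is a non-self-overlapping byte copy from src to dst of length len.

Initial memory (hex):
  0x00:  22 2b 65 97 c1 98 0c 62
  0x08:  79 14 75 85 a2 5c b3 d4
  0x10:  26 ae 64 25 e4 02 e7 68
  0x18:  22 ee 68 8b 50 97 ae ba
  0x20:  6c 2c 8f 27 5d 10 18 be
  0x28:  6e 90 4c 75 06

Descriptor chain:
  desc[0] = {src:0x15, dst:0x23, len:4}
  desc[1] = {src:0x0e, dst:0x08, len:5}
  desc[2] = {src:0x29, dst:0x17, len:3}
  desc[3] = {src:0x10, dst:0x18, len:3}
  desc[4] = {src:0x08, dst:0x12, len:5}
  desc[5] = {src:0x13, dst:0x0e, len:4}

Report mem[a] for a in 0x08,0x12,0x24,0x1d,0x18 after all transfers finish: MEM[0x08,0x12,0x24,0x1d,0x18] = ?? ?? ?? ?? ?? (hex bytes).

MEM[0x08,0x12,0x24,0x1d,0x18] = b3 b3 e7 97 26

D0: mem[0x23..0x26] <- [02 e7 68 22]
D1: mem[0x08..0x0c] <- [b3 d4 26 ae 64]
D2: mem[0x17..0x19] <- [90 4c 75]
D3: mem[0x18..0x1a] <- [26 ae 64]
D4: mem[0x12..0x16] <- [b3 d4 26 ae 64]
D5: mem[0x0e..0x11] <- [d4 26 ae 64]
query mem[0x08]=0xb3, mem[0x12]=0xb3, mem[0x24]=0xe7, mem[0x1d]=0x97, mem[0x18]=0x26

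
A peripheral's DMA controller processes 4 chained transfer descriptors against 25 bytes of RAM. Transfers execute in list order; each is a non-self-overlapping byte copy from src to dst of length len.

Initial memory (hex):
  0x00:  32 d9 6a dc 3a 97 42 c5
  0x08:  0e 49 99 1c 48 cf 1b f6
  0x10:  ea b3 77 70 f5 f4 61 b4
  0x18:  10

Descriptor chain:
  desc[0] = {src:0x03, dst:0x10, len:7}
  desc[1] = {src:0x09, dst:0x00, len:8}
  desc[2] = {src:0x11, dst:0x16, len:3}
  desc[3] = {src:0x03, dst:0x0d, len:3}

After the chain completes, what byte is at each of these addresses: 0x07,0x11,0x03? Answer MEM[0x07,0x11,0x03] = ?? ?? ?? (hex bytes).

MEM[0x07,0x11,0x03] = dc 3a 48

#0 dst[0x10+7] := {0xdc,0x3a,0x97,0x42,0xc5,0x0e,0x49}
#1 dst[0x00+8] := {0x49,0x99,0x1c,0x48,0xcf,0x1b,0xf6,0xdc}
#2 dst[0x16+3] := {0x3a,0x97,0x42}
#3 dst[0x0d+3] := {0x48,0xcf,0x1b}
query mem[0x07]=0xdc, mem[0x11]=0x3a, mem[0x03]=0x48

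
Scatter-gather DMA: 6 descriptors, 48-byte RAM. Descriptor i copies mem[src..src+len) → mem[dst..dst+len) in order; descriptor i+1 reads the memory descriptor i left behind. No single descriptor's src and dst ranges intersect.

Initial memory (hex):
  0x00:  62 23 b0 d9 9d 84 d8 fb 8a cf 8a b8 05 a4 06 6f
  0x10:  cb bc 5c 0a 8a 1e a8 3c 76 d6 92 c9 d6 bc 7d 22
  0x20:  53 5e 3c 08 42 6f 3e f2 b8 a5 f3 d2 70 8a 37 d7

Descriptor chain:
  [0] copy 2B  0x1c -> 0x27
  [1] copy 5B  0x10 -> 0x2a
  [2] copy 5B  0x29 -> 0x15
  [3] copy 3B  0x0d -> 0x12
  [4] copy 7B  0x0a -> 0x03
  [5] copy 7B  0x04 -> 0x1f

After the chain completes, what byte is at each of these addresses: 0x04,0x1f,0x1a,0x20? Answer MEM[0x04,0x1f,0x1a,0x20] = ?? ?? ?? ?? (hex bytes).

#0 dst[0x27+2] := {0xd6,0xbc}
#1 dst[0x2a+5] := {0xcb,0xbc,0x5c,0x0a,0x8a}
#2 dst[0x15+5] := {0xa5,0xcb,0xbc,0x5c,0x0a}
#3 dst[0x12+3] := {0xa4,0x06,0x6f}
#4 dst[0x03+7] := {0x8a,0xb8,0x05,0xa4,0x06,0x6f,0xcb}
#5 dst[0x1f+7] := {0xb8,0x05,0xa4,0x06,0x6f,0xcb,0x8a}
query mem[0x04]=0xb8, mem[0x1f]=0xb8, mem[0x1a]=0x92, mem[0x20]=0x05

MEM[0x04,0x1f,0x1a,0x20] = b8 b8 92 05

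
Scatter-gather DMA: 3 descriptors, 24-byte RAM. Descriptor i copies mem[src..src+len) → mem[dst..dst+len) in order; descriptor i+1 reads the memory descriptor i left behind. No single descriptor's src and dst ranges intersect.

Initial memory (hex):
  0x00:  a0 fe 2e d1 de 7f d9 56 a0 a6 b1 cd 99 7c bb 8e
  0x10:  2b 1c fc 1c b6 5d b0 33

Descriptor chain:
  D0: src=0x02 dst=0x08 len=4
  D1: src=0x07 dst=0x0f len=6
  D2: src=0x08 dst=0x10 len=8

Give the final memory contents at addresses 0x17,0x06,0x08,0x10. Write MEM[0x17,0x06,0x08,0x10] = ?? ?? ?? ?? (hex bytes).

MEM[0x17,0x06,0x08,0x10] = 56 d9 2e 2e

[0] 0x02->0x08 len=4 : 2e d1 de 7f
[1] 0x07->0x0f len=6 : 56 2e d1 de 7f 99
[2] 0x08->0x10 len=8 : 2e d1 de 7f 99 7c bb 56
query mem[0x17]=0x56, mem[0x06]=0xd9, mem[0x08]=0x2e, mem[0x10]=0x2e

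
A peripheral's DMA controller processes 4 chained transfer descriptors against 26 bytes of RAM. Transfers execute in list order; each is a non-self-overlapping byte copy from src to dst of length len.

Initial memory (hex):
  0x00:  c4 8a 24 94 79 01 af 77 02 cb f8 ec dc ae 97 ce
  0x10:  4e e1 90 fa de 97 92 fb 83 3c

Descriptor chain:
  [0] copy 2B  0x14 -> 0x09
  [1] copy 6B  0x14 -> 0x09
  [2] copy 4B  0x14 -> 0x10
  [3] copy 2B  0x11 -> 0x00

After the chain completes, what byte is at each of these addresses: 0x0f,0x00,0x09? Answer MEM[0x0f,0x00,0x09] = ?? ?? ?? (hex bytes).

[0] 0x14->0x09 len=2 : de 97
[1] 0x14->0x09 len=6 : de 97 92 fb 83 3c
[2] 0x14->0x10 len=4 : de 97 92 fb
[3] 0x11->0x00 len=2 : 97 92
query mem[0x0f]=0xce, mem[0x00]=0x97, mem[0x09]=0xde

MEM[0x0f,0x00,0x09] = ce 97 de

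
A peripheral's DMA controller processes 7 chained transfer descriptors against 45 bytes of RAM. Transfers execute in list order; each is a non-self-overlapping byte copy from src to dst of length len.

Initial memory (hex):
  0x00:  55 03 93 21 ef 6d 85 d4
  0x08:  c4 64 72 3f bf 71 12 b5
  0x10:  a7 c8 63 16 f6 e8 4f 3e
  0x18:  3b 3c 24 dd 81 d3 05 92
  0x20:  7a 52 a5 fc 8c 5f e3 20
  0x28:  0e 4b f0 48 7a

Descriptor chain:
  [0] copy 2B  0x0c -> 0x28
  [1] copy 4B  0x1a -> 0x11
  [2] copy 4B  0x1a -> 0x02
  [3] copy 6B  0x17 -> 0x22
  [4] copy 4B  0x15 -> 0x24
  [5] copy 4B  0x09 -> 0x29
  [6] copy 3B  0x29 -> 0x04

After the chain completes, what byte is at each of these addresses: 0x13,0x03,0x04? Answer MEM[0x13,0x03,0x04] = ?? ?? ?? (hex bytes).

MEM[0x13,0x03,0x04] = 81 dd 64

#0 dst[0x28+2] := {0xbf,0x71}
#1 dst[0x11+4] := {0x24,0xdd,0x81,0xd3}
#2 dst[0x02+4] := {0x24,0xdd,0x81,0xd3}
#3 dst[0x22+6] := {0x3e,0x3b,0x3c,0x24,0xdd,0x81}
#4 dst[0x24+4] := {0xe8,0x4f,0x3e,0x3b}
#5 dst[0x29+4] := {0x64,0x72,0x3f,0xbf}
#6 dst[0x04+3] := {0x64,0x72,0x3f}
query mem[0x13]=0x81, mem[0x03]=0xdd, mem[0x04]=0x64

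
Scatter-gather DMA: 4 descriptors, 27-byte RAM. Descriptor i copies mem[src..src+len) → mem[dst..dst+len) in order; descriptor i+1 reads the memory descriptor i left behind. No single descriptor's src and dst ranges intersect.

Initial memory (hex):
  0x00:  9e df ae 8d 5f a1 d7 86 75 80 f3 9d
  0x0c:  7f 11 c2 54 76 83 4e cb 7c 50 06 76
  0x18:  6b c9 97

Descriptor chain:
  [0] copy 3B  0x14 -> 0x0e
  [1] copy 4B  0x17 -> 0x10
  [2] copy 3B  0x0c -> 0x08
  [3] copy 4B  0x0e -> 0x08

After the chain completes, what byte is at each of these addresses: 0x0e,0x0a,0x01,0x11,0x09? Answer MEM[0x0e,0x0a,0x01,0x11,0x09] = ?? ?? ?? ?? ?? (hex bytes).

MEM[0x0e,0x0a,0x01,0x11,0x09] = 7c 76 df 6b 50

#0 dst[0x0e+3] := {0x7c,0x50,0x06}
#1 dst[0x10+4] := {0x76,0x6b,0xc9,0x97}
#2 dst[0x08+3] := {0x7f,0x11,0x7c}
#3 dst[0x08+4] := {0x7c,0x50,0x76,0x6b}
query mem[0x0e]=0x7c, mem[0x0a]=0x76, mem[0x01]=0xdf, mem[0x11]=0x6b, mem[0x09]=0x50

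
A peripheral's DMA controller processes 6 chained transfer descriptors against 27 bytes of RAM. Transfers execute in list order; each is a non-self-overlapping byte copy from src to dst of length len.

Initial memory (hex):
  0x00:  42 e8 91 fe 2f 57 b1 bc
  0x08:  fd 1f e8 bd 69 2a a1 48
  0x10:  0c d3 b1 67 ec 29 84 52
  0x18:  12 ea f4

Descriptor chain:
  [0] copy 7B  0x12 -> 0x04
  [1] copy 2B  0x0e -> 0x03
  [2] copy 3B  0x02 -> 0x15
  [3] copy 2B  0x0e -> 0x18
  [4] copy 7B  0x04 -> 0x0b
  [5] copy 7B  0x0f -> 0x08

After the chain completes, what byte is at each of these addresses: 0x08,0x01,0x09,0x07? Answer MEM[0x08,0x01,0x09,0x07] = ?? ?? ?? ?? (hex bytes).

  after D0: wrote 7B at 0x04 = b167ec29845212
  after D1: wrote 2B at 0x03 = a148
  after D2: wrote 3B at 0x15 = 91a148
  after D3: wrote 2B at 0x18 = a148
  after D4: wrote 7B at 0x0b = 4867ec29845212
  after D5: wrote 7B at 0x08 = 845212b167ec91
query mem[0x08]=0x84, mem[0x01]=0xe8, mem[0x09]=0x52, mem[0x07]=0x29

MEM[0x08,0x01,0x09,0x07] = 84 e8 52 29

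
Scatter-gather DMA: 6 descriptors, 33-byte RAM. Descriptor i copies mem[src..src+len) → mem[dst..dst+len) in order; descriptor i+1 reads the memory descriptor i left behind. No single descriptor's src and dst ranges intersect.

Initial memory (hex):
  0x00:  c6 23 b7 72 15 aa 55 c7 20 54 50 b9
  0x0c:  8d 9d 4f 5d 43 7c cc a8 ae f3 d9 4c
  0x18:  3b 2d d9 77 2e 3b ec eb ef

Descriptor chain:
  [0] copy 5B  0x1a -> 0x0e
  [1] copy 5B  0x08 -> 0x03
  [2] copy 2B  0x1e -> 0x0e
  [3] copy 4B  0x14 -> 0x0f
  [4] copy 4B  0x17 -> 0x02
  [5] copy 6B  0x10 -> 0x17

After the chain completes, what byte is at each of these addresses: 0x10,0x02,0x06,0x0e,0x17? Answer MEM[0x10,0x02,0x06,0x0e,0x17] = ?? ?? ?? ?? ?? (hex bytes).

#0 dst[0x0e+5] := {0xd9,0x77,0x2e,0x3b,0xec}
#1 dst[0x03+5] := {0x20,0x54,0x50,0xb9,0x8d}
#2 dst[0x0e+2] := {0xec,0xeb}
#3 dst[0x0f+4] := {0xae,0xf3,0xd9,0x4c}
#4 dst[0x02+4] := {0x4c,0x3b,0x2d,0xd9}
#5 dst[0x17+6] := {0xf3,0xd9,0x4c,0xa8,0xae,0xf3}
query mem[0x10]=0xf3, mem[0x02]=0x4c, mem[0x06]=0xb9, mem[0x0e]=0xec, mem[0x17]=0xf3

MEM[0x10,0x02,0x06,0x0e,0x17] = f3 4c b9 ec f3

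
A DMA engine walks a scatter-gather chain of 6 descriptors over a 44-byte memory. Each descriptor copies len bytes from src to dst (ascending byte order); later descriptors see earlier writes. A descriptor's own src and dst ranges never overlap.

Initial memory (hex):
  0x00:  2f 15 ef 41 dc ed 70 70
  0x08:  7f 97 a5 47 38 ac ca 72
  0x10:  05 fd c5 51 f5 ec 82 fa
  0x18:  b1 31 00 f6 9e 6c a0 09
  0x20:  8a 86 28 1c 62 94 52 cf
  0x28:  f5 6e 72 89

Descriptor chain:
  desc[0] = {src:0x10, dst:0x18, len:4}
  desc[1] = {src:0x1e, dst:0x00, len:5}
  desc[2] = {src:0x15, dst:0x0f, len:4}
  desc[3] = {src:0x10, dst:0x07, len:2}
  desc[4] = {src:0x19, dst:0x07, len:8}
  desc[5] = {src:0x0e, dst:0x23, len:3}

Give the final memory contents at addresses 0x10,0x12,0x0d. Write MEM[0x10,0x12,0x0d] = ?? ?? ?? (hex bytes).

MEM[0x10,0x12,0x0d] = 82 05 09

[0] 0x10->0x18 len=4 : 05 fd c5 51
[1] 0x1e->0x00 len=5 : a0 09 8a 86 28
[2] 0x15->0x0f len=4 : ec 82 fa 05
[3] 0x10->0x07 len=2 : 82 fa
[4] 0x19->0x07 len=8 : fd c5 51 9e 6c a0 09 8a
[5] 0x0e->0x23 len=3 : 8a ec 82
query mem[0x10]=0x82, mem[0x12]=0x05, mem[0x0d]=0x09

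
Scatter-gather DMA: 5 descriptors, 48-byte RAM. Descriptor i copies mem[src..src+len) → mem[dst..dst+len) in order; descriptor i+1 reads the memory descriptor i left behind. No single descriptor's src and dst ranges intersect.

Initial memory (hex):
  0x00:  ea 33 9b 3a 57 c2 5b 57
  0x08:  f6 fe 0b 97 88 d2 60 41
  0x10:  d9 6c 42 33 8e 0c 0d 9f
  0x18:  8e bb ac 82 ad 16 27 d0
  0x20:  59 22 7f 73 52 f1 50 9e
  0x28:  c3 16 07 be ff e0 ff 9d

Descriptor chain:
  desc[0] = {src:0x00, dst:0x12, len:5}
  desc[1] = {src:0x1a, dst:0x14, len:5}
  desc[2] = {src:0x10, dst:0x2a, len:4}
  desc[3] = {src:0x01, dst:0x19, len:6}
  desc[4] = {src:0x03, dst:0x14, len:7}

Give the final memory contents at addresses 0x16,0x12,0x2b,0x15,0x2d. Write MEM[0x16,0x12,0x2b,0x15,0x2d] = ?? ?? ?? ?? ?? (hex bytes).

MEM[0x16,0x12,0x2b,0x15,0x2d] = c2 ea 6c 57 33

#0 dst[0x12+5] := {0xea,0x33,0x9b,0x3a,0x57}
#1 dst[0x14+5] := {0xac,0x82,0xad,0x16,0x27}
#2 dst[0x2a+4] := {0xd9,0x6c,0xea,0x33}
#3 dst[0x19+6] := {0x33,0x9b,0x3a,0x57,0xc2,0x5b}
#4 dst[0x14+7] := {0x3a,0x57,0xc2,0x5b,0x57,0xf6,0xfe}
query mem[0x16]=0xc2, mem[0x12]=0xea, mem[0x2b]=0x6c, mem[0x15]=0x57, mem[0x2d]=0x33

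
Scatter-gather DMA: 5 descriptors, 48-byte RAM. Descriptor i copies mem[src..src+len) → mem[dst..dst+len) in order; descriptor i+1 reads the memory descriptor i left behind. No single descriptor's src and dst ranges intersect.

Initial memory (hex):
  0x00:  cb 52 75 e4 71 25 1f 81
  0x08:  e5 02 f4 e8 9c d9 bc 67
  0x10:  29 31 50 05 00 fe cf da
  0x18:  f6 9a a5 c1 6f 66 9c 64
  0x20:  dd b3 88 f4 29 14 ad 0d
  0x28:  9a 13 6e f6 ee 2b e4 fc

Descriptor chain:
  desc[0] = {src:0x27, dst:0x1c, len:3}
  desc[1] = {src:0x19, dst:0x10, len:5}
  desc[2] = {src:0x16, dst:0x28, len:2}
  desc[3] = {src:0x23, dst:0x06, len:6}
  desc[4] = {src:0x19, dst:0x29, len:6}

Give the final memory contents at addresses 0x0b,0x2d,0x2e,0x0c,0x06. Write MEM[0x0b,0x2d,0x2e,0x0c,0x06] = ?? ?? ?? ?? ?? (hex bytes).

  after D0: wrote 3B at 0x1c = 0d9a13
  after D1: wrote 5B at 0x10 = 9aa5c10d9a
  after D2: wrote 2B at 0x28 = cfda
  after D3: wrote 6B at 0x06 = f42914ad0dcf
  after D4: wrote 6B at 0x29 = 9aa5c10d9a13
query mem[0x0b]=0xcf, mem[0x2d]=0x9a, mem[0x2e]=0x13, mem[0x0c]=0x9c, mem[0x06]=0xf4

MEM[0x0b,0x2d,0x2e,0x0c,0x06] = cf 9a 13 9c f4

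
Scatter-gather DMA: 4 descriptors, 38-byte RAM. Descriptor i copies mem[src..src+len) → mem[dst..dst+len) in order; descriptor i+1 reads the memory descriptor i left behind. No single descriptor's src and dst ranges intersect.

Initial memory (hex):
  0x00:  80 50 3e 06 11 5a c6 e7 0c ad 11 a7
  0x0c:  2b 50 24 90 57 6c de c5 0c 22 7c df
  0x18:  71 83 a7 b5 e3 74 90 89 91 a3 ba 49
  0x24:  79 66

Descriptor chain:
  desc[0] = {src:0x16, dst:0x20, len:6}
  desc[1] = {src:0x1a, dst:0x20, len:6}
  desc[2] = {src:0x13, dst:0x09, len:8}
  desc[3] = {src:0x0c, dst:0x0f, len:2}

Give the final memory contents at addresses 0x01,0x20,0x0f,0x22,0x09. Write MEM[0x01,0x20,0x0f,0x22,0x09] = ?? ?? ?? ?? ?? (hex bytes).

MEM[0x01,0x20,0x0f,0x22,0x09] = 50 a7 7c e3 c5

  after D0: wrote 6B at 0x20 = 7cdf7183a7b5
  after D1: wrote 6B at 0x20 = a7b5e3749089
  after D2: wrote 8B at 0x09 = c50c227cdf7183a7
  after D3: wrote 2B at 0x0f = 7cdf
query mem[0x01]=0x50, mem[0x20]=0xa7, mem[0x0f]=0x7c, mem[0x22]=0xe3, mem[0x09]=0xc5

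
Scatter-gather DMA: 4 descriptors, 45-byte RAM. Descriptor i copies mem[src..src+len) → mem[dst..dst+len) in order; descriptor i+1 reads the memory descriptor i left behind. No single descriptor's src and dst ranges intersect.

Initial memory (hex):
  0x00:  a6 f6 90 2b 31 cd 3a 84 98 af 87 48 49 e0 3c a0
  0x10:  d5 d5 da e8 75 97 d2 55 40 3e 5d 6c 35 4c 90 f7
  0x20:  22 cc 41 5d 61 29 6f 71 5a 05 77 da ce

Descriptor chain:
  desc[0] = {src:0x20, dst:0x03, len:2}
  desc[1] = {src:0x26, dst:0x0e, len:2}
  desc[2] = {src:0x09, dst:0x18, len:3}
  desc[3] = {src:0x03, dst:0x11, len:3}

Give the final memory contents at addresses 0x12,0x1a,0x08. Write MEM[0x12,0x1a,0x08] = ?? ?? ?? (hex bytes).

  after D0: wrote 2B at 0x03 = 22cc
  after D1: wrote 2B at 0x0e = 6f71
  after D2: wrote 3B at 0x18 = af8748
  after D3: wrote 3B at 0x11 = 22cccd
query mem[0x12]=0xcc, mem[0x1a]=0x48, mem[0x08]=0x98

MEM[0x12,0x1a,0x08] = cc 48 98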